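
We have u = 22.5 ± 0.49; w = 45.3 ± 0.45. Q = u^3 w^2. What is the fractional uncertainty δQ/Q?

Products/powers → add relative errors in quadrature, weighted by exponent:
  (3·δu/u)² = (3×0.0218)² = 0.00427;  (2·δw/w)² = (2×0.00993)² = 0.000395
δQ/Q = √(0.00466) = 0.0683

0.0683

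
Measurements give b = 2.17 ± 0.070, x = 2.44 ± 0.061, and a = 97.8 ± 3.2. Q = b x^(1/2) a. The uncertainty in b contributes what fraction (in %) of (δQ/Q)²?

45.9%

(δQ/Q)² = (1·δb/b)² + (½·δx/x)² + (1·δa/a)²
  b term: (1×0.0323)² = 0.00104
  x term: (0.5×0.0250)² = 0.000156
  a term: (1×0.0327)² = 0.00107
Total = 0.00227. Share from b = 0.00104/0.00227 = 0.459.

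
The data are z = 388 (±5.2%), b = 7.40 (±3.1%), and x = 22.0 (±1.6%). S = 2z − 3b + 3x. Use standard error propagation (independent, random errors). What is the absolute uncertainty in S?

Absolute uncertainties add in quadrature for a linear combination:
  (2·δz)² = 1630;  (3·δb)² = 0.474;  (3·δx)² = 1.12
δS = √(1630) = 40.4

40.4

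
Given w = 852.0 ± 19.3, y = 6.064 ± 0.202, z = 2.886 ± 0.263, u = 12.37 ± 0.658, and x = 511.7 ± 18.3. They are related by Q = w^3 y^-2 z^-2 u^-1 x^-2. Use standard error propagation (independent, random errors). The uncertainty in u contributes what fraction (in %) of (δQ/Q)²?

(δQ/Q)² = (3·δw/w)² + (-2·δy/y)² + (-2·δz/z)² + (-1·δu/u)² + (-2·δx/x)²
  w term: (3×0.0227)² = 0.00462
  y term: (-2×0.0333)² = 0.00444
  z term: (-2×0.0911)² = 0.0332
  u term: (-1×0.0532)² = 0.00283
  x term: (-2×0.0358)² = 0.00512
Total = 0.0502. Share from u = 0.00283/0.0502 = 0.0563.

5.63%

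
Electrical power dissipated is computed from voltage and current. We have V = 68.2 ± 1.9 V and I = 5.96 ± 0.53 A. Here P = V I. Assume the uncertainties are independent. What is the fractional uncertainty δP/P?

0.0932

Since P is a product/quotient, work with relative uncertainties:
  (1·δV/V)² = (1×0.0279)² = 0.000776;  (1·δI/I)² = (1×0.0889)² = 0.00791
δP/P = √(0.00868) = 0.0932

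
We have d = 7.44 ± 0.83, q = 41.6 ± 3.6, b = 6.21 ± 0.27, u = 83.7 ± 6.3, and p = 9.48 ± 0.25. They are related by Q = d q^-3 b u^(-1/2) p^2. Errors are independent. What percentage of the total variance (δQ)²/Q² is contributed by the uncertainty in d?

14.5%

(δQ/Q)² = (1·δd/d)² + (-3·δq/q)² + (1·δb/b)² + (−½·δu/u)² + (2·δp/p)²
  d term: (1×0.112)² = 0.0124
  q term: (-3×0.0865)² = 0.0674
  b term: (1×0.0435)² = 0.00189
  u term: (-0.5×0.0753)² = 0.00142
  p term: (2×0.0264)² = 0.00278
Total = 0.0859. Share from d = 0.0124/0.0859 = 0.145.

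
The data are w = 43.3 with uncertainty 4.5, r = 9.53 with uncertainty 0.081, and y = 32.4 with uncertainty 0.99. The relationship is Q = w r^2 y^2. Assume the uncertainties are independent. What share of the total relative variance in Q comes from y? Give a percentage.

25.2%

(δQ/Q)² = (1·δw/w)² + (2·δr/r)² + (2·δy/y)²
  w term: (1×0.104)² = 0.0108
  r term: (2×0.00850)² = 0.000289
  y term: (2×0.0306)² = 0.00373
Total = 0.0148. Share from y = 0.00373/0.0148 = 0.252.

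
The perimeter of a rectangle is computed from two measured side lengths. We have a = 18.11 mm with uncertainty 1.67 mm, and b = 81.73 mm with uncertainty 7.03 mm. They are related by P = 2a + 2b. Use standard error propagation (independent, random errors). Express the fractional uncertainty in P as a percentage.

For a sum/difference, combine absolute errors in quadrature:
  (2·δa)² = 11.2;  (2·δb)² = 198
δP = √(209) = 14.5 mm
P = 199.7 mm, so δP/P = 14.5/199.7 = 0.0724.

7.24%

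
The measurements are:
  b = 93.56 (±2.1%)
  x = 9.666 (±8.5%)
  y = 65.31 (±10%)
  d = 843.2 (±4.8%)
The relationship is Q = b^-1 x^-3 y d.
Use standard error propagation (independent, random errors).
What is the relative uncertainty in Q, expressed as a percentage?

Q is a product of powers, so relative uncertainties combine in quadrature:
  (-1·δb/b)² = (-1×0.0210)² = 0.000441;  (-3·δx/x)² = (-3×0.0850)² = 0.0650;  (1·δy/y)² = (1×0.100)² = 0.0100;  (1·δd/d)² = (1×0.0480)² = 0.00230
δQ/Q = √(0.0778) = 0.279

27.9%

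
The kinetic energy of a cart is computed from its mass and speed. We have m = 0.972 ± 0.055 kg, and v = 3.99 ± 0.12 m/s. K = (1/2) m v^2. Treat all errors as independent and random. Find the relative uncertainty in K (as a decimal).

0.0826

K is a product of powers, so relative uncertainties combine in quadrature:
  (1·δm/m)² = (1×0.0566)² = 0.00320;  (2·δv/v)² = (2×0.0301)² = 0.00362
δK/K = √(0.00682) = 0.0826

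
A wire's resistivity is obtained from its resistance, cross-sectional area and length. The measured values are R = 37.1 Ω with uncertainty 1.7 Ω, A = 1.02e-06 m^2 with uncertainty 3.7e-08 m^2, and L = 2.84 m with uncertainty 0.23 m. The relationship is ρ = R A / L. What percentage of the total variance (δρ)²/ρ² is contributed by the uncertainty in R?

(δρ/ρ)² = (1·δR/R)² + (1·δA/A)² + (-1·δL/L)²
  R term: (1×0.0458)² = 0.00210
  A term: (1×0.0363)² = 0.00132
  L term: (-1×0.0810)² = 0.00656
Total = 0.00997. Share from R = 0.00210/0.00997 = 0.211.

21.1%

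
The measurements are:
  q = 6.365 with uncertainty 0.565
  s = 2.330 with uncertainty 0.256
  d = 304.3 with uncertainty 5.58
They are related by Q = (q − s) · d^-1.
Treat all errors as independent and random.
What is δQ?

Let u = q − s = 4.035. δu = √(δq² + δs²) = √(0.319 + 0.0655) = 0.620, so δu/u = 0.154.
Q is then a monomial in u, d:
δQ/Q = √((δu/u)² + (-1·δd/d)²) = √(0.0236 + 0.000336) = 0.155
Q = 0.01326, so δQ = 0.155 × 0.01326 = 0.00205.

0.00205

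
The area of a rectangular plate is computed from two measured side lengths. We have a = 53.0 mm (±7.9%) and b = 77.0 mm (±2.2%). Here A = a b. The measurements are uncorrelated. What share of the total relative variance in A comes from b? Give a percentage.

7.20%

(δA/A)² = (1·δa/a)² + (1·δb/b)²
  a term: (1×0.0790)² = 0.00624
  b term: (1×0.0220)² = 0.000484
Total = 0.00673. Share from b = 0.000484/0.00673 = 0.0720.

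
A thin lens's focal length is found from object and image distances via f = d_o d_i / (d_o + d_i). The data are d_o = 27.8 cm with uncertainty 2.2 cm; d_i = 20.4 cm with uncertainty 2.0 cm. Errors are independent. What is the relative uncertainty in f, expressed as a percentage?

6.57%

∂f/∂d_o = (d_i/(d_o+d_i))² = 0.179;  ∂f/∂d_i = (d_o/(d_o+d_i))² = 0.333
δf = √((∂f/∂d_o · δd_o)² + (∂f/∂d_i · δd_i)²) = √(0.155 + 0.443) = 0.773 cm
f = 11.8 cm, so δf/f = 0.773/11.8 = 0.0657.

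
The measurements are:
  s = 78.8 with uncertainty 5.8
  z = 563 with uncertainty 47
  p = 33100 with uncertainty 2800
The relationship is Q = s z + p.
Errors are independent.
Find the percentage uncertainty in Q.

7.33%

Let w = s·z = 44400. δw/w = √((1·δs/s)² + (1·δz/z)²) = √(0.00542 + 0.00697) = 0.111, so δw = 4940.
Q = w + p: δQ = √(δw² + δp²) = √(2.44e+07 + 7.84e+06) = 5680
Q = 77500, so δQ/Q = 5680/77500 = 0.0733.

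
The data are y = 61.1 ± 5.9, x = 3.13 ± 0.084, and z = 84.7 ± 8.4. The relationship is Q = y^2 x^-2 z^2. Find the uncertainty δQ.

Products/powers → add relative errors in quadrature, weighted by exponent:
  (2·δy/y)² = (2×0.0966)² = 0.0373;  (-2·δx/x)² = (-2×0.0268)² = 0.00288;  (2·δz/z)² = (2×0.0992)² = 0.0393
δQ/Q = √(0.0795) = 0.282
Q = 2.73e+06, so δQ = 0.282 × 2.73e+06 = 7.71e+05.

7.71e+05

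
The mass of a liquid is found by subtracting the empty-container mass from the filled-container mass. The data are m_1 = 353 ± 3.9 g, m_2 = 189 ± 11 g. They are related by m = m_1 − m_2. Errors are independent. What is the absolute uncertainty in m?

11.7 g

m is a linear combination, so absolute uncertainties add in quadrature:
  (δm_1)² = 15.2;  (δm_2)² = 121
δm = √(136) = 11.7 g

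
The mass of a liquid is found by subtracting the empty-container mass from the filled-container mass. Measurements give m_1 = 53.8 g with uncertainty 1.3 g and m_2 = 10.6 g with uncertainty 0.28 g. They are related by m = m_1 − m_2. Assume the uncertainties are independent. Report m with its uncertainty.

43.2 ± 1.33 g

m is a linear combination, so absolute uncertainties add in quadrature:
  (δm_1)² = 1.69;  (δm_2)² = 0.0784
δm = √(1.77) = 1.33 g
m = 43.2 g.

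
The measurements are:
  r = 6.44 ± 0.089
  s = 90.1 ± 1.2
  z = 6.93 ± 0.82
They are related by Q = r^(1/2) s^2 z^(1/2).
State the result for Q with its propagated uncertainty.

54200 ± 3540

Since Q is a product/quotient, work with relative uncertainties:
  (½·δr/r)² = (0.5×0.0138)² = 4.77e-05;  (2·δs/s)² = (2×0.0133)² = 0.000710;  (½·δz/z)² = (0.5×0.118)² = 0.00350
δQ/Q = √(0.00426) = 0.0652
Q = 54200, so δQ = 0.0652 × 54200 = 3540.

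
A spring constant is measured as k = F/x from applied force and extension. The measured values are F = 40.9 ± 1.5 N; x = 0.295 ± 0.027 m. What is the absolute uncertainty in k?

For a monomial k ∝ F, x^-1, fractional errors add in quadrature:
  (1·δF/F)² = (1×0.0367)² = 0.00135;  (-1·δx/x)² = (-1×0.0915)² = 0.00838
δk/k = √(0.00972) = 0.0986
k = 139 N/m, so δk = 0.0986 × 139 = 13.7 N/m.

13.7 N/m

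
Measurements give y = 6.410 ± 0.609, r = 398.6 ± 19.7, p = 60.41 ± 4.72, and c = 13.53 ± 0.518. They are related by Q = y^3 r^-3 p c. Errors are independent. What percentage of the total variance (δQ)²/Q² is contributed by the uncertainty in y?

(δQ/Q)² = (3·δy/y)² + (-3·δr/r)² + (1·δp/p)² + (1·δc/c)²
  y term: (3×0.0950)² = 0.0812
  r term: (-3×0.0494)² = 0.0220
  p term: (1×0.0781)² = 0.00610
  c term: (1×0.0383)² = 0.00147
Total = 0.111. Share from y = 0.0812/0.111 = 0.733.

73.3%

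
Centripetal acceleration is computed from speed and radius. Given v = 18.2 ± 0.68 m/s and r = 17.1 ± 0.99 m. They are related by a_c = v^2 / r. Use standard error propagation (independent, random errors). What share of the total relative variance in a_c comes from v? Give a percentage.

62.5%

(δa_c/a_c)² = (2·δv/v)² + (-1·δr/r)²
  v term: (2×0.0374)² = 0.00558
  r term: (-1×0.0579)² = 0.00335
Total = 0.00894. Share from v = 0.00558/0.00894 = 0.625.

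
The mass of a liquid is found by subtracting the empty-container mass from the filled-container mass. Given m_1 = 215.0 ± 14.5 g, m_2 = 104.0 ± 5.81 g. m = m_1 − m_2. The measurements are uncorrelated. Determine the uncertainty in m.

m is a linear combination, so absolute uncertainties add in quadrature:
  (δm_1)² = 210;  (δm_2)² = 33.8
δm = √(244) = 15.6 g

15.6 g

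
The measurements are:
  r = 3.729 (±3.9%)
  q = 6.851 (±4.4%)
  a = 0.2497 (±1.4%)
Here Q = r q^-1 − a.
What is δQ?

Let p = r·q^-1 = 0.5443. δp/p = √((1·δr/r)² + (-1·δq/q)²) = √(0.00152 + 0.00194) = 0.0588, so δp = 0.0320.
Q = p − a: δQ = √(δp² + δa²) = √(0.00102 + 1.22e-05) = 0.0322

0.0322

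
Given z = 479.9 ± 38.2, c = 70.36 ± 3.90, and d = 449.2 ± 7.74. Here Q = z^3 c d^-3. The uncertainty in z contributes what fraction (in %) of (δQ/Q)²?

(δQ/Q)² = (3·δz/z)² + (1·δc/c)² + (-3·δd/d)²
  z term: (3×0.0796)² = 0.0570
  c term: (1×0.0554)² = 0.00307
  d term: (-3×0.0172)² = 0.00267
Total = 0.0628. Share from z = 0.0570/0.0628 = 0.908.

90.8%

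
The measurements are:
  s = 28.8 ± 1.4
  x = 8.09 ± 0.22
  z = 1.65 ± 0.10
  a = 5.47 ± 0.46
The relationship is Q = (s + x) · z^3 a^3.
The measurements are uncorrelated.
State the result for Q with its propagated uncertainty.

Let u = s + x = 36.9. δu = √(δs² + δx²) = √(1.96 + 0.0484) = 1.42, so δu/u = 0.0384.
Q is then a monomial in u, z, a:
δQ/Q = √((δu/u)² + (3·δz/z)² + (3·δa/a)²) = √(0.00148 + 0.0331 + 0.0636) = 0.313
Q = 27100, so δQ = 0.313 × 27100 = 8500.

27100 ± 8500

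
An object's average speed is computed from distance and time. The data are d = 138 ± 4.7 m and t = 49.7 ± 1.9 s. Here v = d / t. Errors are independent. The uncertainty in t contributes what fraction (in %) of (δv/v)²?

55.8%

(δv/v)² = (1·δd/d)² + (-1·δt/t)²
  d term: (1×0.0341)² = 0.00116
  t term: (-1×0.0382)² = 0.00146
Total = 0.00262. Share from t = 0.00146/0.00262 = 0.558.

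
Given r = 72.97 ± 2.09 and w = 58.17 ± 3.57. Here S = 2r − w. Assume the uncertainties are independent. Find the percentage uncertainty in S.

6.26%

For a sum/difference, combine absolute errors in quadrature:
  (2·δr)² = 17.5;  (δw)² = 12.7
δS = √(30.2) = 5.50
S = 87.77, so δS/S = 5.50/87.77 = 0.0626.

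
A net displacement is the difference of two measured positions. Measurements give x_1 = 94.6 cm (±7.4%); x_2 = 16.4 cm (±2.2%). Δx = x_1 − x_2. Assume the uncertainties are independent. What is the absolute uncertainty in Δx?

For a sum/difference, combine absolute errors in quadrature:
  (δx_1)² = 49.0;  (δx_2)² = 0.130
δΔx = √(49.1) = 7.01 cm

7.01 cm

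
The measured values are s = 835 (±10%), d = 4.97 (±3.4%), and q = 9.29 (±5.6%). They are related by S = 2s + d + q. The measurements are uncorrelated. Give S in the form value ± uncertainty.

1680 ± 167

Sums and differences: (δS)² = Σ (cᵢ δxᵢ)².
  (2·δs)² = 27900;  (δd)² = 0.0286;  (δq)² = 0.271
δS = √(27900) = 167
S = 1680.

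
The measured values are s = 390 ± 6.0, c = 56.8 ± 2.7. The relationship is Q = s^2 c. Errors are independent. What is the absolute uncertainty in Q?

Products/powers → add relative errors in quadrature, weighted by exponent:
  (2·δs/s)² = (2×0.0154)² = 0.000947;  (1·δc/c)² = (1×0.0475)² = 0.00226
δQ/Q = √(0.00321) = 0.0566
Q = 8.64e+06, so δQ = 0.0566 × 8.64e+06 = 4.89e+05.

4.89e+05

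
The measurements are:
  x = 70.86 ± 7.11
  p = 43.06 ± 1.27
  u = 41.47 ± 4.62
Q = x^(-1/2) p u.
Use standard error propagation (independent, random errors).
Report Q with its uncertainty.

212.1 ± 26.7

Each factor contributes (exponent × relative error)² to (δQ/Q)²:
  (−½·δx/x)² = (-0.5×0.100)² = 0.00252;  (1·δp/p)² = (1×0.0295)² = 0.000870;  (1·δu/u)² = (1×0.111)² = 0.0124
δQ/Q = √(0.0158) = 0.126
Q = 212.1, so δQ = 0.126 × 212.1 = 26.7.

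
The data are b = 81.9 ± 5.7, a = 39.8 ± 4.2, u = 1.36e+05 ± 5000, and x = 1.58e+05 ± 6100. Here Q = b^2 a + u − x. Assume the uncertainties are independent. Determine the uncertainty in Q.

47300

Let p = b^2·a = 2.67e+05. δp/p = √((2·δb/b)² + (1·δa/a)²) = √(0.0194 + 0.0111) = 0.175, so δp = 46600.
Q = p + u − x: δQ = √(δp² + δu² + δx²) = √(2.17e+09 + 2.5e+07 + 3.72e+07) = 47300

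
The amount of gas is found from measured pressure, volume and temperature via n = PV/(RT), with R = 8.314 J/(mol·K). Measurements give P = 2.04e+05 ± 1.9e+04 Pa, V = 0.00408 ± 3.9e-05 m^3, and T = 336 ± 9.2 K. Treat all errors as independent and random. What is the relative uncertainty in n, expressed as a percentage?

9.75%

Since n is a product/quotient, work with relative uncertainties:
  (1·δP/P)² = (1×0.0931)² = 0.00867;  (1·δV/V)² = (1×0.00956)² = 9.14e-05;  (-1·δT/T)² = (-1×0.0274)² = 0.000750
δn/n = √(0.00952) = 0.0975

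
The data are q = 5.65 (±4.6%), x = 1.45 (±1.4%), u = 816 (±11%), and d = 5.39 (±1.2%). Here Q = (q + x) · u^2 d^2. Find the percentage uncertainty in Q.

Let w = q + x = 7.10. δw = √(δq² + δx²) = √(0.0675 + 0.000412) = 0.261, so δw/w = 0.0367.
Q is then a monomial in w, u, d:
δQ/Q = √((δw/w)² + (2·δu/u)² + (2·δd/d)²) = √(0.00135 + 0.0484 + 0.000576) = 0.224

22.4%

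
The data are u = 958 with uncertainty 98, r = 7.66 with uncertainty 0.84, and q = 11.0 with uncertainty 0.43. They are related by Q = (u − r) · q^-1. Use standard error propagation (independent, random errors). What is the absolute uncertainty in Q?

9.53

Let w = u − r = 950. δw = √(δu² + δr²) = √(9600 + 0.706) = 98.0, so δw/w = 0.103.
Q is then a monomial in w, q:
δQ/Q = √((δw/w)² + (-1·δq/q)²) = √(0.0106 + 0.00153) = 0.110
Q = 86.4, so δQ = 0.110 × 86.4 = 9.53.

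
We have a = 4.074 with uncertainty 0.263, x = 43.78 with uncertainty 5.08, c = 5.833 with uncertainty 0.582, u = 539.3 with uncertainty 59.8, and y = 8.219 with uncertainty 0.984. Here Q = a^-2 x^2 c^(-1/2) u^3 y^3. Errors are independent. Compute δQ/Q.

0.559

Since Q is a product/quotient, work with relative uncertainties:
  (-2·δa/a)² = (-2×0.0646)² = 0.0167;  (2·δx/x)² = (2×0.116)² = 0.0539;  (−½·δc/c)² = (-0.5×0.0998)² = 0.00249;  (3·δu/u)² = (3×0.111)² = 0.111;  (3·δy/y)² = (3×0.120)² = 0.129
δQ/Q = √(0.313) = 0.559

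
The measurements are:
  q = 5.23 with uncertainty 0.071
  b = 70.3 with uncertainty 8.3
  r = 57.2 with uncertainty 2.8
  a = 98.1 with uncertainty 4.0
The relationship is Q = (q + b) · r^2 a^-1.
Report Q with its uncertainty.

Let u = q + b = 75.5. δu = √(δq² + δb²) = √(0.00504 + 68.9) = 8.30, so δu/u = 0.110.
Q is then a monomial in u, r, a:
δQ/Q = √((δu/u)² + (2·δr/r)² + (-1·δa/a)²) = √(0.0121 + 0.00958 + 0.00166) = 0.153
Q = 2520, so δQ = 0.153 × 2520 = 385.

2520 ± 385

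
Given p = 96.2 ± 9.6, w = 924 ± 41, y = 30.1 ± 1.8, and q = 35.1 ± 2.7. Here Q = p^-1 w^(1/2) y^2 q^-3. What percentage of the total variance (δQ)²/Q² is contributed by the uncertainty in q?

(δQ/Q)² = (-1·δp/p)² + (½·δw/w)² + (2·δy/y)² + (-3·δq/q)²
  p term: (-1×0.0998)² = 0.00996
  w term: (0.5×0.0444)² = 0.000492
  y term: (2×0.0598)² = 0.0143
  q term: (-3×0.0769)² = 0.0533
Total = 0.0780. Share from q = 0.0533/0.0780 = 0.683.

68.3%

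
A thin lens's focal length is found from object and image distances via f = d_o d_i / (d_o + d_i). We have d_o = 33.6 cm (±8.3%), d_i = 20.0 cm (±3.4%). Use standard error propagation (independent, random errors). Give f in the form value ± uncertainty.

12.5 ± 0.471 cm

∂f/∂d_o = (d_i/(d_o+d_i))² = 0.139;  ∂f/∂d_i = (d_o/(d_o+d_i))² = 0.393
δf = √((∂f/∂d_o · δd_o)² + (∂f/∂d_i · δd_i)²) = √(0.151 + 0.0714) = 0.471 cm
f = 12.5 cm.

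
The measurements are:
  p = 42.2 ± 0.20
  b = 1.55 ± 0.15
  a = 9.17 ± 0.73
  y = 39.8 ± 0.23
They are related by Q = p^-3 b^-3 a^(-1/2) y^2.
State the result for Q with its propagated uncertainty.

Q is a product of powers, so relative uncertainties combine in quadrature:
  (-3·δp/p)² = (-3×0.00474)² = 0.000202;  (-3·δb/b)² = (-3×0.0968)² = 0.0843;  (−½·δa/a)² = (-0.5×0.0796)² = 0.00158;  (2·δy/y)² = (2×0.00578)² = 0.000134
δQ/Q = √(0.0862) = 0.294
Q = 0.00187, so δQ = 0.294 × 0.00187 = 0.000549.

0.00187 ± 0.000549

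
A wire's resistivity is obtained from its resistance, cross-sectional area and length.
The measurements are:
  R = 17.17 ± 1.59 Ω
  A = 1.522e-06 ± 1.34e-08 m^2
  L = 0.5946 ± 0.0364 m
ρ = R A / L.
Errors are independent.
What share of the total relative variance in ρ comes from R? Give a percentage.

69.2%

(δρ/ρ)² = (1·δR/R)² + (1·δA/A)² + (-1·δL/L)²
  R term: (1×0.0926)² = 0.00858
  A term: (1×0.00880)² = 7.75e-05
  L term: (-1×0.0612)² = 0.00375
Total = 0.0124. Share from R = 0.00858/0.0124 = 0.692.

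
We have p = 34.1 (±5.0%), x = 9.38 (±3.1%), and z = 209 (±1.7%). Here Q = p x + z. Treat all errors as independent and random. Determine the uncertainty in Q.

19.1

Let w = p·x = 320. δw/w = √((1·δp/p)² + (1·δx/x)²) = √(0.00250 + 0.000961) = 0.0588, so δw = 18.8.
Q = w + z: δQ = √(δw² + δz²) = √(354 + 12.6) = 19.1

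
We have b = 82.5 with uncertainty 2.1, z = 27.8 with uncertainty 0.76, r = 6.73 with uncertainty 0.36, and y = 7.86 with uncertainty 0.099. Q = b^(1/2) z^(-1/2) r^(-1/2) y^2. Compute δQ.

1.69

Each factor contributes (exponent × relative error)² to (δQ/Q)²:
  (½·δb/b)² = (0.5×0.0255)² = 0.000162;  (−½·δz/z)² = (-0.5×0.0273)² = 0.000187;  (−½·δr/r)² = (-0.5×0.0535)² = 0.000715;  (2·δy/y)² = (2×0.0126)² = 0.000635
δQ/Q = √(0.00170) = 0.0412
Q = 41.0, so δQ = 0.0412 × 41.0 = 1.69.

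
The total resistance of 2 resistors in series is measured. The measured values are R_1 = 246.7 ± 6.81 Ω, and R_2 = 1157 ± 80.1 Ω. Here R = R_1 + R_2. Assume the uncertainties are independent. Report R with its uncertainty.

For a sum/difference, combine absolute errors in quadrature:
  (δR_1)² = 46.4;  (δR_2)² = 6420
δR = √(6460) = 80.4 Ω
R = 1404 Ω.

1404 ± 80.4 Ω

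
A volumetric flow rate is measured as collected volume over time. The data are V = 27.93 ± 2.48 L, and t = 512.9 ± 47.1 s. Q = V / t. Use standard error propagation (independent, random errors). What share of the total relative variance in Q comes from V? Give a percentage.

(δQ/Q)² = (1·δV/V)² + (-1·δt/t)²
  V term: (1×0.0888)² = 0.00788
  t term: (-1×0.0918)² = 0.00843
Total = 0.0163. Share from V = 0.00788/0.0163 = 0.483.

48.3%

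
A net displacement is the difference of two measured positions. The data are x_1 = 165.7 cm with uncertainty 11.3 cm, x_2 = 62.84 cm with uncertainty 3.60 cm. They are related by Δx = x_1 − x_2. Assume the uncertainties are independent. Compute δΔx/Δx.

0.115

For a sum/difference, combine absolute errors in quadrature:
  (δx_1)² = 128;  (δx_2)² = 13.0
δΔx = √(141) = 11.9 cm
Δx = 102.9 cm, so δΔx/Δx = 11.9/102.9 = 0.115.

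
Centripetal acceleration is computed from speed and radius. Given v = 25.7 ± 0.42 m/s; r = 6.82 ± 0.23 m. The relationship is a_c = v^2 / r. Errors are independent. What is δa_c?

4.55 m/s^2

Relative error in a monomial: (δa_c/a_c)² = Σ (nᵢ · δxᵢ/xᵢ)².
  (2·δv/v)² = (2×0.0163)² = 0.00107;  (-1·δr/r)² = (-1×0.0337)² = 0.00114
δa_c/a_c = √(0.00221) = 0.0470
a_c = 96.8 m/s^2, so δa_c = 0.0470 × 96.8 = 4.55 m/s^2.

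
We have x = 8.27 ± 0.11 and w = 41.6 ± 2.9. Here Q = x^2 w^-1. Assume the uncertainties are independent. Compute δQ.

0.123

Products/powers → add relative errors in quadrature, weighted by exponent:
  (2·δx/x)² = (2×0.0133)² = 0.000708;  (-1·δw/w)² = (-1×0.0697)² = 0.00486
δQ/Q = √(0.00557) = 0.0746
Q = 1.64, so δQ = 0.0746 × 1.64 = 0.123.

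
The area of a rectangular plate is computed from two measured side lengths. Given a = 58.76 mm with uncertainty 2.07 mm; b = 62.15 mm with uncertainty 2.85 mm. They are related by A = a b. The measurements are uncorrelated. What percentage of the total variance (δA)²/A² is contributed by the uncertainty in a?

37.1%

(δA/A)² = (1·δa/a)² + (1·δb/b)²
  a term: (1×0.0352)² = 0.00124
  b term: (1×0.0459)² = 0.00210
Total = 0.00334. Share from a = 0.00124/0.00334 = 0.371.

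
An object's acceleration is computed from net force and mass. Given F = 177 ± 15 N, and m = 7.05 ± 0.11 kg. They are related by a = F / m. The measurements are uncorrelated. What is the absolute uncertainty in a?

2.16 m/s^2

Each factor contributes (exponent × relative error)² to (δa/a)²:
  (1·δF/F)² = (1×0.0847)² = 0.00718;  (-1·δm/m)² = (-1×0.0156)² = 0.000243
δa/a = √(0.00743) = 0.0862
a = 25.1 m/s^2, so δa = 0.0862 × 25.1 = 2.16 m/s^2.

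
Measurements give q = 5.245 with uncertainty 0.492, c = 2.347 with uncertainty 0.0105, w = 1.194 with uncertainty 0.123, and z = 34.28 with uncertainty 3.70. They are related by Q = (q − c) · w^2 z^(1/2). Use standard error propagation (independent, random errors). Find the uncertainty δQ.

Let u = q − c = 2.898. δu = √(δq² + δc²) = √(0.242 + 0.000110) = 0.492, so δu/u = 0.170.
Q is then a monomial in u, w, z:
δQ/Q = √((δu/u)² + (2·δw/w)² + (½·δz/z)²) = √(0.0288 + 0.0424 + 0.00291) = 0.272
Q = 24.19, so δQ = 0.272 × 24.19 = 6.59.

6.59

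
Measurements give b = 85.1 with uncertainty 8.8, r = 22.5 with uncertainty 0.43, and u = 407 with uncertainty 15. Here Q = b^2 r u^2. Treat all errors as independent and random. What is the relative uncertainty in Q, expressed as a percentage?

Q is a product of powers, so relative uncertainties combine in quadrature:
  (2·δb/b)² = (2×0.103)² = 0.0428;  (1·δr/r)² = (1×0.0191)² = 0.000365;  (2·δu/u)² = (2×0.0369)² = 0.00543
δQ/Q = √(0.0486) = 0.220

22.0%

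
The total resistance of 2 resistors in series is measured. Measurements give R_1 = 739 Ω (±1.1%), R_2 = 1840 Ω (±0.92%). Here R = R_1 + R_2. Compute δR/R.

0.00728

Sums and differences: (δR)² = Σ (cᵢ δxᵢ)².
  (δR_1)² = 66.1;  (δR_2)² = 287
δR = √(353) = 18.8 Ω
R = 2580 Ω, so δR/R = 18.8/2580 = 0.00728.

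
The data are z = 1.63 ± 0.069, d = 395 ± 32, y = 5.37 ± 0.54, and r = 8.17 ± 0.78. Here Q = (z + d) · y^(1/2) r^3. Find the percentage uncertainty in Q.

Let u = z + d = 397. δu = √(δz² + δd²) = √(0.00476 + 1020) = 32.0, so δu/u = 0.0807.
Q is then a monomial in u, y, r:
δQ/Q = √((δu/u)² + (½·δy/y)² + (3·δr/r)²) = √(0.00651 + 0.00253 + 0.0820) = 0.302

30.2%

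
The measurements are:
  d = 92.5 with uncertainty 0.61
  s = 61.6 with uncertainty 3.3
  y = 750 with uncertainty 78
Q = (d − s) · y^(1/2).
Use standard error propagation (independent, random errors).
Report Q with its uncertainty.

846 ± 102

Let u = d − s = 30.9. δu = √(δd² + δs²) = √(0.372 + 10.9) = 3.36, so δu/u = 0.109.
Q is then a monomial in u, y:
δQ/Q = √((δu/u)² + (½·δy/y)²) = √(0.0118 + 0.00270) = 0.120
Q = 846, so δQ = 0.120 × 846 = 102.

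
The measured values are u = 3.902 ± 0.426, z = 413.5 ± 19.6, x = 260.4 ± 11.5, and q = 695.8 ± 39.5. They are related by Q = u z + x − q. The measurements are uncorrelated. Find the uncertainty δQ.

196

Let p = u·z = 1613. δp/p = √((1·δu/u)² + (1·δz/z)²) = √(0.0119 + 0.00225) = 0.119, so δp = 192.
Q = p + x − q: δQ = √(δp² + δx² + δq²) = √(36900 + 132 + 1560) = 196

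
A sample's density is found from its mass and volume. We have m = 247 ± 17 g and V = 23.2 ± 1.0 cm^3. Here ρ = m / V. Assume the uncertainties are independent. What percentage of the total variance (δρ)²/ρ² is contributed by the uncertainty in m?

(δρ/ρ)² = (1·δm/m)² + (-1·δV/V)²
  m term: (1×0.0688)² = 0.00474
  V term: (-1×0.0431)² = 0.00186
Total = 0.00659. Share from m = 0.00474/0.00659 = 0.718.

71.8%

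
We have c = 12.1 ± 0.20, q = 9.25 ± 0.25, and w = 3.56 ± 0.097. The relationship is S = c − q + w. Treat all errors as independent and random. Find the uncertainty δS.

For a sum/difference, combine absolute errors in quadrature:
  (δc)² = 0.0400;  (δq)² = 0.0625;  (δw)² = 0.00941
δS = √(0.112) = 0.335

0.335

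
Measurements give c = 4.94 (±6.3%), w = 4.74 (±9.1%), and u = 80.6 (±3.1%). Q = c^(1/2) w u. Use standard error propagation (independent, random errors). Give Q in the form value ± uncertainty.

849 ± 85.9

Each factor contributes (exponent × relative error)² to (δQ/Q)²:
  (½·δc/c)² = (0.5×0.0630)² = 0.000992;  (1·δw/w)² = (1×0.0910)² = 0.00828;  (1·δu/u)² = (1×0.0310)² = 0.000961
δQ/Q = √(0.0102) = 0.101
Q = 849, so δQ = 0.101 × 849 = 85.9.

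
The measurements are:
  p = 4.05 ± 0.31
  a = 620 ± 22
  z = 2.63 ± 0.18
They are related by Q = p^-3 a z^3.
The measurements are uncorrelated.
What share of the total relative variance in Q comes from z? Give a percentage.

43.8%

(δQ/Q)² = (-3·δp/p)² + (1·δa/a)² + (3·δz/z)²
  p term: (-3×0.0765)² = 0.0527
  a term: (1×0.0355)² = 0.00126
  z term: (3×0.0684)² = 0.0422
Total = 0.0961. Share from z = 0.0422/0.0961 = 0.438.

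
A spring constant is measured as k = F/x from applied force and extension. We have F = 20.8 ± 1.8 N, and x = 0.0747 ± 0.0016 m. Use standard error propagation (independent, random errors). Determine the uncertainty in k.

24.8 N/m

Each factor contributes (exponent × relative error)² to (δk/k)²:
  (1·δF/F)² = (1×0.0865)² = 0.00749;  (-1·δx/x)² = (-1×0.0214)² = 0.000459
δk/k = √(0.00795) = 0.0891
k = 278 N/m, so δk = 0.0891 × 278 = 24.8 N/m.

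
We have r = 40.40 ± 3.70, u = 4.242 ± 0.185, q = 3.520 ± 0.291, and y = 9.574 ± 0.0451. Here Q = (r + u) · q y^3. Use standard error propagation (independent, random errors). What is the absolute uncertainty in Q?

Let w = r + u = 44.64. δw = √(δr² + δu²) = √(13.7 + 0.0342) = 3.70, so δw/w = 0.0830.
Q is then a monomial in w, q, y:
δQ/Q = √((δw/w)² + (1·δq/q)² + (3·δy/y)²) = √(0.00689 + 0.00683 + 0.000200) = 0.118
Q = 137900, so δQ = 0.118 × 137900 = 16300.

16300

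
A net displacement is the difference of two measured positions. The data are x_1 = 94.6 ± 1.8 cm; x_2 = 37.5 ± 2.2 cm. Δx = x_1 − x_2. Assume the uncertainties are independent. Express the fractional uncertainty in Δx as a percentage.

Δx is a linear combination, so absolute uncertainties add in quadrature:
  (δx_1)² = 3.24;  (δx_2)² = 4.84
δΔx = √(8.08) = 2.84 cm
Δx = 57.1 cm, so δΔx/Δx = 2.84/57.1 = 0.0498.

4.98%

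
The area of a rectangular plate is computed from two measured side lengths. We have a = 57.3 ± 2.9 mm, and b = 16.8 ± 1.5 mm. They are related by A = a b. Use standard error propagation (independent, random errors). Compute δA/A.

Products/powers → add relative errors in quadrature, weighted by exponent:
  (1·δa/a)² = (1×0.0506)² = 0.00256;  (1·δb/b)² = (1×0.0893)² = 0.00797
δA/A = √(0.0105) = 0.103

0.103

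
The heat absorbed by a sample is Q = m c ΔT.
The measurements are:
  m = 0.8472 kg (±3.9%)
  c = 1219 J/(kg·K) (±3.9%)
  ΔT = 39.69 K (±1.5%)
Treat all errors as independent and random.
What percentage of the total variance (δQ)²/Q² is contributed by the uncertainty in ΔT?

(δQ/Q)² = (1·δm/m)² + (1·δc/c)² + (1·δΔT/ΔT)²
  m term: (1×0.0390)² = 0.00152
  c term: (1×0.0390)² = 0.00152
  ΔT term: (1×0.0150)² = 0.000225
Total = 0.00327. Share from ΔT = 0.000225/0.00327 = 0.0689.

6.89%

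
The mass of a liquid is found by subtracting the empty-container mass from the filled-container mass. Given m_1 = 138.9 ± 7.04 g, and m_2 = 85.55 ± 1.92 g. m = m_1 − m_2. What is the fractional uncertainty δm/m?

For a sum/difference, combine absolute errors in quadrature:
  (δm_1)² = 49.6;  (δm_2)² = 3.69
δm = √(53.2) = 7.30 g
m = 53.35 g, so δm/m = 7.30/53.35 = 0.137.

0.137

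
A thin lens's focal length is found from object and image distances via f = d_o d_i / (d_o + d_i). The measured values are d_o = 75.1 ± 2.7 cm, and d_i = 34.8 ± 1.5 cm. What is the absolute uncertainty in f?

∂f/∂d_o = (d_i/(d_o+d_i))² = 0.100;  ∂f/∂d_i = (d_o/(d_o+d_i))² = 0.467
δf = √((∂f/∂d_o · δd_o)² + (∂f/∂d_i · δd_i)²) = √(0.0733 + 0.491) = 0.751 cm

0.751 cm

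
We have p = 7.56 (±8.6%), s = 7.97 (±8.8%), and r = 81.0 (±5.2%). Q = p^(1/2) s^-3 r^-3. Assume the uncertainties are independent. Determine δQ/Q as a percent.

For a monomial Q ∝ p^(1/2), s^-3, r^-3, fractional errors add in quadrature:
  (½·δp/p)² = (0.5×0.0860)² = 0.00185;  (-3·δs/s)² = (-3×0.0880)² = 0.0697;  (-3·δr/r)² = (-3×0.0520)² = 0.0243
δQ/Q = √(0.0959) = 0.310

31.0%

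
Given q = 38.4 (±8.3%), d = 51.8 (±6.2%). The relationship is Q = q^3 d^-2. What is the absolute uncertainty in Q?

5.87

Since Q is a product/quotient, work with relative uncertainties:
  (3·δq/q)² = (3×0.0830)² = 0.0620;  (-2·δd/d)² = (-2×0.0620)² = 0.0154
δQ/Q = √(0.0774) = 0.278
Q = 21.1, so δQ = 0.278 × 21.1 = 5.87.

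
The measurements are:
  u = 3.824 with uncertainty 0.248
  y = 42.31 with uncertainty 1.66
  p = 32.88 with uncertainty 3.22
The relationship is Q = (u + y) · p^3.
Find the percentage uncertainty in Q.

29.6%

Let w = u + y = 46.13. δw = √(δu² + δy²) = √(0.0615 + 2.76) = 1.68, so δw/w = 0.0364.
Q is then a monomial in w, p:
δQ/Q = √((δw/w)² + (3·δp/p)²) = √(0.00132 + 0.0863) = 0.296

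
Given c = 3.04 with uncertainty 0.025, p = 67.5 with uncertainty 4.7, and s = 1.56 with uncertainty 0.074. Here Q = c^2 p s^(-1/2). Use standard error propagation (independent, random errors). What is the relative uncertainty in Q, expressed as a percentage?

Since Q is a product/quotient, work with relative uncertainties:
  (2·δc/c)² = (2×0.00822)² = 0.000271;  (1·δp/p)² = (1×0.0696)² = 0.00485;  (−½·δs/s)² = (-0.5×0.0474)² = 0.000563
δQ/Q = √(0.00568) = 0.0754

7.54%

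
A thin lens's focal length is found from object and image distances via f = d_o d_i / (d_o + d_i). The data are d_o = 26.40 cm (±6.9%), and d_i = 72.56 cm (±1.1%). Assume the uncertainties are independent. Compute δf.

0.981 cm

∂f/∂d_o = (d_i/(d_o+d_i))² = 0.538;  ∂f/∂d_i = (d_o/(d_o+d_i))² = 0.0712
δf = √((∂f/∂d_o · δd_o)² + (∂f/∂d_i · δd_i)²) = √(0.959 + 0.00323) = 0.981 cm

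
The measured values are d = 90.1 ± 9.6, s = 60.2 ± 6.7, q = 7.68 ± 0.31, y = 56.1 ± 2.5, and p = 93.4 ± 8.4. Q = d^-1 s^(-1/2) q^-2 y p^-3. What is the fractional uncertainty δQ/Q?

0.309

Q is a product of powers, so relative uncertainties combine in quadrature:
  (-1·δd/d)² = (-1×0.107)² = 0.0114;  (−½·δs/s)² = (-0.5×0.111)² = 0.00310;  (-2·δq/q)² = (-2×0.0404)² = 0.00652;  (1·δy/y)² = (1×0.0446)² = 0.00199;  (-3·δp/p)² = (-3×0.0899)² = 0.0728
δQ/Q = √(0.0957) = 0.309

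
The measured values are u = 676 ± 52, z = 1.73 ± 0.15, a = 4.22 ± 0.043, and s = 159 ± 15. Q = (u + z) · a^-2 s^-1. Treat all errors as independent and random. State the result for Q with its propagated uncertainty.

0.239 ± 0.0295

Let w = u + z = 678. δw = √(δu² + δz²) = √(2700 + 0.0225) = 52.0, so δw/w = 0.0767.
Q is then a monomial in w, a, s:
δQ/Q = √((δw/w)² + (-2·δa/a)² + (-1·δs/s)²) = √(0.00589 + 0.000415 + 0.00890) = 0.123
Q = 0.239, so δQ = 0.123 × 0.239 = 0.0295.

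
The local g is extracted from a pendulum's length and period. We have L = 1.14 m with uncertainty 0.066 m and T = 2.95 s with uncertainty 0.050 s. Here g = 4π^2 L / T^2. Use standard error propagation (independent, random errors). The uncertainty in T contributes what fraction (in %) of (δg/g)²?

25.5%

(δg/g)² = (1·δL/L)² + (-2·δT/T)²
  L term: (1×0.0579)² = 0.00335
  T term: (-2×0.0169)² = 0.00115
Total = 0.00450. Share from T = 0.00115/0.00450 = 0.255.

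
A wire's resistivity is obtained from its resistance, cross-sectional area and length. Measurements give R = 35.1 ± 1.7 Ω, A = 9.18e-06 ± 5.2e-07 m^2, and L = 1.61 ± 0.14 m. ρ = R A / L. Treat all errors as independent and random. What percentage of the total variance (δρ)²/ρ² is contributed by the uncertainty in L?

57.7%

(δρ/ρ)² = (1·δR/R)² + (1·δA/A)² + (-1·δL/L)²
  R term: (1×0.0484)² = 0.00235
  A term: (1×0.0566)² = 0.00321
  L term: (-1×0.0870)² = 0.00756
Total = 0.0131. Share from L = 0.00756/0.0131 = 0.577.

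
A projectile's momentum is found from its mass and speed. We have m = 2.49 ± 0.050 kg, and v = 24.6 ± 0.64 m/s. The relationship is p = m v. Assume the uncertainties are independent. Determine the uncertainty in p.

Each factor contributes (exponent × relative error)² to (δp/p)²:
  (1·δm/m)² = (1×0.0201)² = 0.000403;  (1·δv/v)² = (1×0.0260)² = 0.000677
δp/p = √(0.00108) = 0.0329
p = 61.3 kg·m/s, so δp = 0.0329 × 61.3 = 2.01 kg·m/s.

2.01 kg·m/s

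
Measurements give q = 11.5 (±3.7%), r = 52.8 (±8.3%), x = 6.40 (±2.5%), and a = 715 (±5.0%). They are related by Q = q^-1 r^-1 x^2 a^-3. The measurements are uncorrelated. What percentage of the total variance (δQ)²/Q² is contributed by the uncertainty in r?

(δQ/Q)² = (-1·δq/q)² + (-1·δr/r)² + (2·δx/x)² + (-3·δa/a)²
  q term: (-1×0.0370)² = 0.00137
  r term: (-1×0.0830)² = 0.00689
  x term: (2×0.0250)² = 0.00250
  a term: (-3×0.0500)² = 0.0225
Total = 0.0333. Share from r = 0.00689/0.0333 = 0.207.

20.7%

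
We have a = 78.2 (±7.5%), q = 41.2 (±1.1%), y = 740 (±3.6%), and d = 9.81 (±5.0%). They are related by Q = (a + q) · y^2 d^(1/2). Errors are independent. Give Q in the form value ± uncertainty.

(2.05 ± 0.186) × 10^8

Let u = a + q = 119. δu = √(δa² + δq²) = √(34.4 + 0.205) = 5.88, so δu/u = 0.0493.
Q is then a monomial in u, y, d:
δQ/Q = √((δu/u)² + (2·δy/y)² + (½·δd/d)²) = √(0.00243 + 0.00518 + 0.000625) = 0.0908
Q = 2.05e+08, so δQ = 0.0908 × 2.05e+08 = 1.86e+07.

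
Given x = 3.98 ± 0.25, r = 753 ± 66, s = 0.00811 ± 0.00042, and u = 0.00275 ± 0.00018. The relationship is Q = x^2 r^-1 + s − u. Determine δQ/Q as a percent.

12.3%

Let p = x^2·r^-1 = 0.0210. δp/p = √((2·δx/x)² + (-1·δr/r)²) = √(0.0158 + 0.00768) = 0.153, so δp = 0.00322.
Q = p + s − u: δQ = √(δp² + δs² + δu²) = √(1.04e-05 + 1.76e-07 + 3.24e-08) = 0.00325
Q = 0.0264, so δQ/Q = 0.00325/0.0264 = 0.123.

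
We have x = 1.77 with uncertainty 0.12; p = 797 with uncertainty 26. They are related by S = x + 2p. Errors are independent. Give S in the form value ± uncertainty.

Sums and differences: (δS)² = Σ (cᵢ δxᵢ)².
  (δx)² = 0.0144;  (2·δp)² = 2700
δS = √(2700) = 52.0
S = 1600.

1600 ± 52.0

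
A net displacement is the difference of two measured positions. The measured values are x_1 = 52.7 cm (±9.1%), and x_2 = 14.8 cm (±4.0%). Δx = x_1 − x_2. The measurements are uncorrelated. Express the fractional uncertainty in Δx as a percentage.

Δx is a linear combination, so absolute uncertainties add in quadrature:
  (δx_1)² = 23.0;  (δx_2)² = 0.350
δΔx = √(23.3) = 4.83 cm
Δx = 37.9 cm, so δΔx/Δx = 4.83/37.9 = 0.127.

12.7%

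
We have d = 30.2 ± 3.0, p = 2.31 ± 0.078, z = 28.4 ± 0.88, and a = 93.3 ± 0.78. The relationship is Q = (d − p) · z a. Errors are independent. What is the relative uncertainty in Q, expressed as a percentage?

Let u = d − p = 27.9. δu = √(δd² + δp²) = √(9.00 + 0.00608) = 3.00, so δu/u = 0.108.
Q is then a monomial in u, z, a:
δQ/Q = √((δu/u)² + (1·δz/z)² + (1·δa/a)²) = √(0.0116 + 0.000960 + 6.99e-05) = 0.112

11.2%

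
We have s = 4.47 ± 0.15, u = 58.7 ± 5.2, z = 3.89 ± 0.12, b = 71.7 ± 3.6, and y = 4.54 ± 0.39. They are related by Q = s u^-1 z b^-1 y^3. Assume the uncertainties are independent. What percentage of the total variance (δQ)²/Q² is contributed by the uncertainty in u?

9.95%

(δQ/Q)² = (1·δs/s)² + (-1·δu/u)² + (1·δz/z)² + (-1·δb/b)² + (3·δy/y)²
  s term: (1×0.0336)² = 0.00113
  u term: (-1×0.0886)² = 0.00785
  z term: (1×0.0308)² = 0.000952
  b term: (-1×0.0502)² = 0.00252
  y term: (3×0.0859)² = 0.0664
Total = 0.0789. Share from u = 0.00785/0.0789 = 0.0995.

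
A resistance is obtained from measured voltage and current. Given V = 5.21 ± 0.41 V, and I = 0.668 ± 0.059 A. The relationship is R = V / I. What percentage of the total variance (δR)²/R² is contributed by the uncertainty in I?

(δR/R)² = (1·δV/V)² + (-1·δI/I)²
  V term: (1×0.0787)² = 0.00619
  I term: (-1×0.0883)² = 0.00780
Total = 0.0140. Share from I = 0.00780/0.0140 = 0.557.

55.7%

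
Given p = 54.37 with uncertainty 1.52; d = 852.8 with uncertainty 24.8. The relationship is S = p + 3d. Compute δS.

74.4

Each term contributes (cᵢ δxᵢ)² to (δS)²:
  (δp)² = 2.31;  (3·δd)² = 5540
δS = √(5540) = 74.4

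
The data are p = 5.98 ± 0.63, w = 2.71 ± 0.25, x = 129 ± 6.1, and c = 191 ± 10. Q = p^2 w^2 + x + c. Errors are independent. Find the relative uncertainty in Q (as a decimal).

Let h = p^2·w^2 = 263. δh/h = √((2·δp/p)² + (2·δw/w)²) = √(0.0444 + 0.0340) = 0.280, so δh = 73.6.
Q = h + x + c: δQ = √(δh² + δx² + δc²) = √(5410 + 37.2 + 100) = 74.5
Q = 583, so δQ/Q = 74.5/583 = 0.128.

0.128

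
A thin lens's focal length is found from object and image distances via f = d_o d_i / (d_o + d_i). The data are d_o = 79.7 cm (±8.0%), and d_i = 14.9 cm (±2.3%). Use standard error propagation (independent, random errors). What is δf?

∂f/∂d_o = (d_i/(d_o+d_i))² = 0.0248;  ∂f/∂d_i = (d_o/(d_o+d_i))² = 0.710
δf = √((∂f/∂d_o · δd_o)² + (∂f/∂d_i · δd_i)²) = √(0.0250 + 0.0592) = 0.290 cm

0.290 cm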